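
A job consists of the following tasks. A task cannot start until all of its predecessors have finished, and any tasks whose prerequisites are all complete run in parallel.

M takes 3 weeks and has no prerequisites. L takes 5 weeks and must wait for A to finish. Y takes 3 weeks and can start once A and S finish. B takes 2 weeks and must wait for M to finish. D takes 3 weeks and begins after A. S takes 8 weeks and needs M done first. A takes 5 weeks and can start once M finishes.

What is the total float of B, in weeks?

The longest chain is M→S→Y = 3+8+3 = 14; overall finish 14 weeks.
B finishes as early as 5 and must finish by 14.
So B can slip 14 − 5 = 9 weeks.

9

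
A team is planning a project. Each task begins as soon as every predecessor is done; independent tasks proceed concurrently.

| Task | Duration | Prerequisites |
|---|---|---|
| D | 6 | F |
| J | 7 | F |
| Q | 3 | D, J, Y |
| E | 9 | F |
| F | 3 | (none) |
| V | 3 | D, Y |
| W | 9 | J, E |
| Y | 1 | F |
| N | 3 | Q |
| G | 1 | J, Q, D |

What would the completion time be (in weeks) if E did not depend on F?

19

Before: longest chain F→E→W = 3+9+9 = 21, finish 21.
Without F→E, E's earliest start moves from 3 to 0.
The longest chain is now F→J→W = 3+7+9 = 19, so the job takes 19 weeks.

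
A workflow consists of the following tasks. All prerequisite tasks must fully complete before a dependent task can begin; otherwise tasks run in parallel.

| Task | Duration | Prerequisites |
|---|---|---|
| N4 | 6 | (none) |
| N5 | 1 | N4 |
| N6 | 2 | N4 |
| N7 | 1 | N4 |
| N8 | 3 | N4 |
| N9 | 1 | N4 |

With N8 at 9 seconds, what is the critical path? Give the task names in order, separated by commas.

N4, N8

The binding path is N4→N8 = 6+3 = 9; finish at 9 seconds.
N8 lies on that path, so at 9 seconds the path becomes 15 seconds.
No other chain overtakes it, so the finish is 15 seconds.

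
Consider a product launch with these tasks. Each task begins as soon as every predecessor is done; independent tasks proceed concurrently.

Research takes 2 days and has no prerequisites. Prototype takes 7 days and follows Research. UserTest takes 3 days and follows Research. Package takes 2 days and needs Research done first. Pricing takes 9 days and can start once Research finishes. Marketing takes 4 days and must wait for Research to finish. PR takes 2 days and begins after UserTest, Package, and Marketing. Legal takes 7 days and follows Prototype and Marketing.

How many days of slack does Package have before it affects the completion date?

10

Research→Prototype→Legal = 2+7+7 = 16 sets the makespan at 16 days.
The longest chain containing Package totals 6 days.
Slack of Package = 12 − 2 = 10 days.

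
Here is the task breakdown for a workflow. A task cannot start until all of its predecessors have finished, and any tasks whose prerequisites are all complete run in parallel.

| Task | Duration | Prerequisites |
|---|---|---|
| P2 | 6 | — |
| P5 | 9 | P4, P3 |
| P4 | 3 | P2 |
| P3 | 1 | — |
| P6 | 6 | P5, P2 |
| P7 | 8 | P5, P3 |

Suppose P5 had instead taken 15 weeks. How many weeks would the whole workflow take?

32

The binding path is P2→P4→P5→P7 = 6+3+9+8 = 26; finish at 26 weeks.
Since P5 is critical, the +6 change carries straight to that chain (now 32 weeks).
That remains the longest chain; total 32 weeks.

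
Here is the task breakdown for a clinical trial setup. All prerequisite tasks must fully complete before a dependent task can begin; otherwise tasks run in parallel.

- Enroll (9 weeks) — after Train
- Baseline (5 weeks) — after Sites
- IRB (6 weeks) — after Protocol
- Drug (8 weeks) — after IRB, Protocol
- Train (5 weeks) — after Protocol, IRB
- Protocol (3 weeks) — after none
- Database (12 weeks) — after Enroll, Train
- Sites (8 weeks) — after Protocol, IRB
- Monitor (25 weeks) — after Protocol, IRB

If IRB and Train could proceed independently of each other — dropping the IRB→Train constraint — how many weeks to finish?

Original critical path: Protocol→IRB→Train→Enroll→Database = 3+6+5+9+12 = 35 ⇒ 35 weeks.
Without IRB→Train, Train's earliest start moves from 9 to 3.
The longest chain is now Protocol→IRB→Monitor = 3+6+25 = 34, so the plan takes 34 weeks.

34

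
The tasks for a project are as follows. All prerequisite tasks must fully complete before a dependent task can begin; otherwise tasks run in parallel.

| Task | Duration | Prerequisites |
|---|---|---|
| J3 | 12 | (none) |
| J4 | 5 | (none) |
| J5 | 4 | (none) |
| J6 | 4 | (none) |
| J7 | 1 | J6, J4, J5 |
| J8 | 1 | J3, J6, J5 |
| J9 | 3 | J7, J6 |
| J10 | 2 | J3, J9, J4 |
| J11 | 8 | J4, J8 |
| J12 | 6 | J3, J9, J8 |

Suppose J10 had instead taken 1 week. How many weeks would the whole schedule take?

Actual critical path: J3→J8→J11 = 12+1+8 = 21 ⇒ 21 weeks.
J10 is off the critical path — its longest chain is 14 weeks, giving 7 of slack.
The critical path is still J3→J8→J11; finish is now 21 weeks.

21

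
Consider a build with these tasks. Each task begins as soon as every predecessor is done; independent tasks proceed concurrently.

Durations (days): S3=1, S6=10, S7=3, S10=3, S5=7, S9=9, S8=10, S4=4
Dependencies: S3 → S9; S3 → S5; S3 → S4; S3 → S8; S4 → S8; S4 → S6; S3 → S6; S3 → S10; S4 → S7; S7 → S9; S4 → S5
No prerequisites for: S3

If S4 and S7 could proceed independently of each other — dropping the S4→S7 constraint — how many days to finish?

With the dependency in place, S3→S4→S7→S9 = 1+4+3+9 = 17 sets the finish at 17 days.
Without S4→S7, S7's earliest start moves from 5 to 0.
New critical path: S3→S4→S6 = 1+4+10 = 15 ⇒ 15 days.

15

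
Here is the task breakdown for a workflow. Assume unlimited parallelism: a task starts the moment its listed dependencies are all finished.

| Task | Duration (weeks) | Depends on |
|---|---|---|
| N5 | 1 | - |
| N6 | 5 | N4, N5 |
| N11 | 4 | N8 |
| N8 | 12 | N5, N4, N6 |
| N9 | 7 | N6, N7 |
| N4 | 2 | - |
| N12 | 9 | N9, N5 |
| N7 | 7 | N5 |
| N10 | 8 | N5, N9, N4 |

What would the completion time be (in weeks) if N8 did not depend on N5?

24

Original critical path: N5→N7→N9→N12 = 1+7+7+9 = 24 ⇒ 24 weeks.
Dropping N5→N8 doesn't change N8's earliest start (7); another predecessor still binds.
The longest chain is now N5→N7→N9→N12 = 1+7+7+9 = 24, so the project takes 24 weeks.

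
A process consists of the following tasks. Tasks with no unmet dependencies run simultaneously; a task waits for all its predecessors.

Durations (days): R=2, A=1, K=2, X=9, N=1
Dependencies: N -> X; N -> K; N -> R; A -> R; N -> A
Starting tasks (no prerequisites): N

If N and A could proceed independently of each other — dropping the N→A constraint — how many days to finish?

With the dependency in place, N→X = 1+9 = 10 sets the finish at 10 days.
Without N→A, A's earliest start moves from 1 to 0.
The longest chain is now N→X = 1+9 = 10, so the project takes 10 days.

10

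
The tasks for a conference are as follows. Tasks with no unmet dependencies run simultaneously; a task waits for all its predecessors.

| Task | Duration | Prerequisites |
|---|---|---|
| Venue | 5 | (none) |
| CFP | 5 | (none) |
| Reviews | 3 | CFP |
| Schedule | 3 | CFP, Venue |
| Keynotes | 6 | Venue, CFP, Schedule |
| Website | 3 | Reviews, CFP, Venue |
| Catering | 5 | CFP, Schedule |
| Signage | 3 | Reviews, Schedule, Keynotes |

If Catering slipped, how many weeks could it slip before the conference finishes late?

4

Critical path: Venue→Schedule→Keynotes→Signage = 5+3+6+3 = 17, so the finish is 17 weeks.
Longest path through Catering: 13 weeks (earliest finish 13, latest finish 17).
Float = 17 − 13 = 4.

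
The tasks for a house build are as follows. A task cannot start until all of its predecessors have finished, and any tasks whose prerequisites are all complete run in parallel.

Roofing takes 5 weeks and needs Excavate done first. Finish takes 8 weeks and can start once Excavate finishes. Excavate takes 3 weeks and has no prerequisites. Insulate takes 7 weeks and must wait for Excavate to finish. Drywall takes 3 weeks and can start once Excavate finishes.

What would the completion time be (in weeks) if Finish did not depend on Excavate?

With the dependency in place, Excavate→Finish = 3+8 = 11 sets the finish at 11 weeks.
Without Excavate→Finish, Finish's earliest start moves from 3 to 0.
The longest chain is now Excavate→Insulate = 3+7 = 10, so the project takes 10 weeks.

10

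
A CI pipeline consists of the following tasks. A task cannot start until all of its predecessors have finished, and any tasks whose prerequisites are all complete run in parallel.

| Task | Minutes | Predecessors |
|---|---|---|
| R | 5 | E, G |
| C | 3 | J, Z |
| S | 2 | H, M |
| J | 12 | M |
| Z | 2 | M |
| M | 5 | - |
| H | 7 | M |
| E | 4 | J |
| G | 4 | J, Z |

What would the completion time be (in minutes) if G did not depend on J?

Before: longest chain M→J→E→R = 5+12+4+5 = 26, finish 26.
Without J→G, G's earliest start moves from 17 to 7.
After: M→J→E→R = 5+12+4+5 = 26 → 26 minutes.

26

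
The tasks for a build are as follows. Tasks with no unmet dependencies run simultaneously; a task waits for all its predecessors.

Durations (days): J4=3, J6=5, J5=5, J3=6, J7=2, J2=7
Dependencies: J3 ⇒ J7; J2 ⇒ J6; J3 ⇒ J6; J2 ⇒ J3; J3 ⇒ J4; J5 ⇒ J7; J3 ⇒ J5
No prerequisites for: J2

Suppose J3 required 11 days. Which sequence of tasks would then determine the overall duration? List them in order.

J2, J3, J5, J7

Critical path before the change: J2→J3→J5→J7 = 7+6+5+2 = 20 giving 20 days.
J3 lies on that path, so at 11 days the path becomes 25 days.
That remains the longest chain; total 25 days.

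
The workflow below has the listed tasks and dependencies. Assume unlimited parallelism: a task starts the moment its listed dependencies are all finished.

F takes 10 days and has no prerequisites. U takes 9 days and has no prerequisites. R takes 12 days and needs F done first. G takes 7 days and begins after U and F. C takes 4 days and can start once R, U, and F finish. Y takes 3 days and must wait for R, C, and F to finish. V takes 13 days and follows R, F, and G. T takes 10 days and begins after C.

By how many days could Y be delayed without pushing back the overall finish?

7

Critical path: F→R→C→T = 10+12+4+10 = 36, so the finish is 36 days.
Y finishes as early as 29 and must finish by 36.
Slack of Y = 33 − 26 = 7 days.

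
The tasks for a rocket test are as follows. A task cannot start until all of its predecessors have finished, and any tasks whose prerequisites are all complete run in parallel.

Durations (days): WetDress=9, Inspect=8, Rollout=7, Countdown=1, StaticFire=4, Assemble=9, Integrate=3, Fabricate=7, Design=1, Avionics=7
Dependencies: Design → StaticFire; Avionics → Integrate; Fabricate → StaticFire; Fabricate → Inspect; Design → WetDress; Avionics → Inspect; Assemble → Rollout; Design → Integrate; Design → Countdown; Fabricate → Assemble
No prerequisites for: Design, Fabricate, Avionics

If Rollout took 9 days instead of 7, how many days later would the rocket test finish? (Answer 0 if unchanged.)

Actual critical path: Fabricate→Assemble→Rollout = 7+9+7 = 23 ⇒ 23 days.
Rollout is on the critical path; changing it to 9 makes that path 25 days.
That remains the longest chain; total 25 days.
Change in finish: 25 − 23 = +2 days.

2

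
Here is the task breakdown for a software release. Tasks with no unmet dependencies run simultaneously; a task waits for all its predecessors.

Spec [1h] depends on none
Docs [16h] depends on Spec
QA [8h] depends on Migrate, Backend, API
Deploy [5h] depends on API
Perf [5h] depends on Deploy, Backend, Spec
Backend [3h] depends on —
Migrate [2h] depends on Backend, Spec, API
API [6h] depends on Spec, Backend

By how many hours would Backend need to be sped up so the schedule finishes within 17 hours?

2

Current finish: 19 hours; target: 17.
Backend is on every critical path, so each hour cut from Backend cuts the finish by one (this holds down to a finish of 17).
Need 19 − 17 = 2 hours off Backend → Backend becomes 1 hour, finish becomes 17.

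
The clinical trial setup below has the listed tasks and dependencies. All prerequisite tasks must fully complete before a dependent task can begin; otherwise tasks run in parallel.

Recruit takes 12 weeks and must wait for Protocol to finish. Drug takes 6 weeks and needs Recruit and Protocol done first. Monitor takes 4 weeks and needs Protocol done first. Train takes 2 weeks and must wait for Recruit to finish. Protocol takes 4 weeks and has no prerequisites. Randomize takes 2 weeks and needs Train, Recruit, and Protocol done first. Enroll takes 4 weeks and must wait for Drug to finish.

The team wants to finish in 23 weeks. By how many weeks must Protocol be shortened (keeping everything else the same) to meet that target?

Current finish: 26 weeks; target: 23.
Protocol is on every critical path, so each week cut from Protocol cuts the finish by one (this holds down to a finish of 23).
Need 26 − 23 = 3 weeks off Protocol → Protocol becomes 1 week, finish becomes 23.

3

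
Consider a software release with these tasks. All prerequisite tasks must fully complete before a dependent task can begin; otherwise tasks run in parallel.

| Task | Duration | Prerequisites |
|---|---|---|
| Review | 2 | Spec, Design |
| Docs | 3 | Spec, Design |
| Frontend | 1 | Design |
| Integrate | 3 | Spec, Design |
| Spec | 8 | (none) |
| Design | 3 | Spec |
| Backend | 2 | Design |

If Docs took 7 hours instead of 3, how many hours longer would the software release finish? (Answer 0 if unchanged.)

4

As given, the longest chain is Spec→Design→Docs = 8+3+3 = 14, so the finish is 14 hours.
Docs lies on that path, so at 7 hours the path becomes 18 hours.
The critical path is still Spec→Design→Docs; finish is now 18 hours.
Change in finish: 18 − 14 = +4 hours.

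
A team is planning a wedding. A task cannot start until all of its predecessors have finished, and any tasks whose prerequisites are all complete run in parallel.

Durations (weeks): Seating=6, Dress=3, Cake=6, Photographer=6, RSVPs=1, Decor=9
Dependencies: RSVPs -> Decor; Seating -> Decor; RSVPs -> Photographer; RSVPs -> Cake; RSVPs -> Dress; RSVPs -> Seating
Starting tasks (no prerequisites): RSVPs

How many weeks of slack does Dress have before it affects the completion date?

12

Critical path: RSVPs→Seating→Decor = 1+6+9 = 16, so the finish is 16 weeks.
Longest path through Dress: 4 weeks (earliest finish 4, latest finish 16).
So Dress can slip 16 − 4 = 12 weeks.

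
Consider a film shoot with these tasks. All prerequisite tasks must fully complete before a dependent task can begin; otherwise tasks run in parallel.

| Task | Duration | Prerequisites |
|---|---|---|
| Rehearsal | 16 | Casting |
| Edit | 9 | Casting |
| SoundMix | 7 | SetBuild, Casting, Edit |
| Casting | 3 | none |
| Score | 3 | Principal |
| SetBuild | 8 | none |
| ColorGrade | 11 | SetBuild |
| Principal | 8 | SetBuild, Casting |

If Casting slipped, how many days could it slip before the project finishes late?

0

Critical path: Casting→Rehearsal = 3+16 = 19, so the finish is 19 days.
Casting finishes as early as 3 and must finish by 3.
Float = 19 − 19 = 0.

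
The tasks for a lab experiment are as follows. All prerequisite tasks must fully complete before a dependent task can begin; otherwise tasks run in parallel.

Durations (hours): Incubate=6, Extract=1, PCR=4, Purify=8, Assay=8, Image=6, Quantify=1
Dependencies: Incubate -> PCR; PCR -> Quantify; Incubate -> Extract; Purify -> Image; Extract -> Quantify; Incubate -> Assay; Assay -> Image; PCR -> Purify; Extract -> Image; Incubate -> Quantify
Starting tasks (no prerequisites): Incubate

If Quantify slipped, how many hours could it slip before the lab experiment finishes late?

Incubate→PCR→Purify→Image = 6+4+8+6 = 24 sets the makespan at 24 hours.
The longest chain containing Quantify totals 11 hours.
So Quantify can slip 24 − 11 = 13 hours.

13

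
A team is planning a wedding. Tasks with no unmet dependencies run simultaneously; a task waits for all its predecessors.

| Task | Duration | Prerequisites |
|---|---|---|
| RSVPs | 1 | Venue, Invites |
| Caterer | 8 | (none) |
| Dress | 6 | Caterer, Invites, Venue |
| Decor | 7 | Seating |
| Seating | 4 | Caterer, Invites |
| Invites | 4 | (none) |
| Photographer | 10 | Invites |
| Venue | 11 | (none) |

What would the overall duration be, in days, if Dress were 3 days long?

Critical path before the change: Caterer→Seating→Decor = 8+4+7 = 19 giving 19 days.
The longest path through Dress is only 17 days, so Dress has float 2.
No other chain overtakes it, so the finish is 19 days.

19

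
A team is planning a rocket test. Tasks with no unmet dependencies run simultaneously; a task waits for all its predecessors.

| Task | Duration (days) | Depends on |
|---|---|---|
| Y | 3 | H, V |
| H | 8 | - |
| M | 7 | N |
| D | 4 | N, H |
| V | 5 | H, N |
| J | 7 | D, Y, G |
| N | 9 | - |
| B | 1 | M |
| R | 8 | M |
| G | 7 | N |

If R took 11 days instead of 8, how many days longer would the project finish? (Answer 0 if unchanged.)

3

As given, the longest chain is N→M→R = 9+7+8 = 24, so the finish is 24 days.
R is on the critical path; changing it to 11 makes that path 27 days.
The critical path is still N→M→R; finish is now 27 days.
Change in finish: 27 − 24 = +3 days.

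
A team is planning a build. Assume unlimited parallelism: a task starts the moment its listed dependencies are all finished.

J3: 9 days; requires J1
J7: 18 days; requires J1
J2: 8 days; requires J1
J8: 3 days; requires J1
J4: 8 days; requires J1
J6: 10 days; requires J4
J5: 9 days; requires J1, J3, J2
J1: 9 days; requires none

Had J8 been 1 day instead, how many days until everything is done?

27

Actual critical path: J1→J3→J5 = 9+9+9 = 27 ⇒ 27 days.
J8 has 15 days of float (longest path through it is 12).
That remains the longest chain; total 27 days.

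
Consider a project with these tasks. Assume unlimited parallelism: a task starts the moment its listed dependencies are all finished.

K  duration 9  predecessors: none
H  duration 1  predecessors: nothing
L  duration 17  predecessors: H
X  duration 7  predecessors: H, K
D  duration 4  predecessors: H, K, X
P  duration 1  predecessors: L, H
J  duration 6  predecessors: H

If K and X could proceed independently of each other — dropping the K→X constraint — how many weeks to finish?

19

With the dependency in place, K→X→D = 9+7+4 = 20 sets the finish at 20 weeks.
Without K→X, X's earliest start moves from 9 to 1.
The longest chain is now H→L→P = 1+17+1 = 19, so the plan takes 19 weeks.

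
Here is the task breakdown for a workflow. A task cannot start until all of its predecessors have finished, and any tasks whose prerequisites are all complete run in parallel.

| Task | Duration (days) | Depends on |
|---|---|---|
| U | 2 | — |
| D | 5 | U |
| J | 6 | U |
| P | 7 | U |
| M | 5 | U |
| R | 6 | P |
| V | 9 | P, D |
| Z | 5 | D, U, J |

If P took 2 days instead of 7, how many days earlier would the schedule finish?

Critical path before the change: U→P→V = 2+7+9 = 18 giving 18 days.
Since P is critical, the -5 change carries straight to that chain (now 13 days).
New critical path: U→D→V = 2+5+9 = 16 ⇒ 16 days.
Change in finish: 16 − 18 = -2 days.

2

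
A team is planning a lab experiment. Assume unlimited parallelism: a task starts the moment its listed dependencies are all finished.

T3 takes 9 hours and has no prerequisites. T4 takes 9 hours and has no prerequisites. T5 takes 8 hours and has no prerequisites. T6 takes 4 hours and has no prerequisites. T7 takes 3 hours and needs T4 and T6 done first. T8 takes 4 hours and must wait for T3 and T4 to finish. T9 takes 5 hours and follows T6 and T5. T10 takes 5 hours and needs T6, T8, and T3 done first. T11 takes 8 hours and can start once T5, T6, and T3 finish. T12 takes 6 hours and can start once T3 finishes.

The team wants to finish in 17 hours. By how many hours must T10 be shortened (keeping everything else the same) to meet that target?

1

Current finish: 18 hours; target: 17.
T10 is on every critical path, so each hour cut from T10 cuts the finish by one (this holds down to a finish of 17).
Need 18 − 17 = 1 hour off T10 → T10 becomes 4 hours, finish becomes 17.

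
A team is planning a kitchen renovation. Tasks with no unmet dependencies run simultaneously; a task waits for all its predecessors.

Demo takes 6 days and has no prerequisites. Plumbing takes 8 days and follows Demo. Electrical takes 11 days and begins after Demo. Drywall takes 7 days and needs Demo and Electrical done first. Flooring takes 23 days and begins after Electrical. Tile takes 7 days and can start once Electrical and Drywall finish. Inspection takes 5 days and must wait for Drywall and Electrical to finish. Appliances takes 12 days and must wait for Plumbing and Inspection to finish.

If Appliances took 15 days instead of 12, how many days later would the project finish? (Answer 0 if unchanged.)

3

The binding path is Demo→Electrical→Drywall→Inspection→Appliances = 6+11+7+5+12 = 41; finish at 41 days.
Appliances is on the critical path; changing it to 15 makes that path 44 days.
The critical path is still Demo→Electrical→Drywall→Inspection→Appliances; finish is now 44 days.
Change in finish: 44 − 41 = +3 days.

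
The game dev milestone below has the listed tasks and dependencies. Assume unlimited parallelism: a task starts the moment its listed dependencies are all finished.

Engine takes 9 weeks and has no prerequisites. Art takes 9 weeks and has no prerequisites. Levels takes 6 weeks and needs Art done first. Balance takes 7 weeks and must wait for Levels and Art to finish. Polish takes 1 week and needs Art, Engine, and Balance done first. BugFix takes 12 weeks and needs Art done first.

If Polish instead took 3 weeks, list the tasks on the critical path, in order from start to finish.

Baseline: Art→Levels→Balance→Polish = 9+6+7+1 = 23 → 23 weeks.
Polish is on the critical path; changing it to 3 makes that path 25 weeks.
That remains the longest chain; total 25 weeks.

Art, Levels, Balance, Polish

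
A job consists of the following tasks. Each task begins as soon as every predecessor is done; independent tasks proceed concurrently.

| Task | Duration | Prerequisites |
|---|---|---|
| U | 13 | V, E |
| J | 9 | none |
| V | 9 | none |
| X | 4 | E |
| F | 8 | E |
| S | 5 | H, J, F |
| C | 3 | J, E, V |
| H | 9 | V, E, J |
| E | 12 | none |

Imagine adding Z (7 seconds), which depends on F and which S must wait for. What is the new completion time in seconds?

32

Originally the plan takes 26 seconds.
With Z inserted, S now waits for max(H, J, F, Z).
New critical path: E→F→Z→S = 12+8+7+5 = 32 ⇒ 32 seconds.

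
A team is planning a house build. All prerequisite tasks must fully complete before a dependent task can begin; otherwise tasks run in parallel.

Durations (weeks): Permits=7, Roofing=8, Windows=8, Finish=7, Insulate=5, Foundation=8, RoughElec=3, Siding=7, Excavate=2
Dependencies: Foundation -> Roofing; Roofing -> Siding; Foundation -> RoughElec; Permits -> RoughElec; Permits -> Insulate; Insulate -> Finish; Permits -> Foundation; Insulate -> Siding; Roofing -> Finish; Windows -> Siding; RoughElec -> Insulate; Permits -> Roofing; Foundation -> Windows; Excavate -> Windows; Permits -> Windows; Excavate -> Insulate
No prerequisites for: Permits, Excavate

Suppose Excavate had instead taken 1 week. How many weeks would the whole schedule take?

Actual critical path: Permits→Foundation→Roofing→Siding = 7+8+8+7 = 30 ⇒ 30 weeks.
Excavate is off the critical path — its longest chain is 17 weeks, giving 13 of slack.
The critical path is still Permits→Foundation→Roofing→Siding; finish is now 30 weeks.

30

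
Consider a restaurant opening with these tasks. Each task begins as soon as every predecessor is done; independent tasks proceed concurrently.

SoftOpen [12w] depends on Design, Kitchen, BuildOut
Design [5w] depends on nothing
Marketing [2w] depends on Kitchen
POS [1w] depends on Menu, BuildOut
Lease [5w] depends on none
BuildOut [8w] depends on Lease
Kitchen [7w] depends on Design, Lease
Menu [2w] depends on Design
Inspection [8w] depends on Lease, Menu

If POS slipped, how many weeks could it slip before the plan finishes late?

11

The longest chain is Lease→BuildOut→SoftOpen = 5+8+12 = 25; overall finish 25 weeks.
POS finishes as early as 14 and must finish by 25.
So POS can slip 25 − 14 = 11 weeks.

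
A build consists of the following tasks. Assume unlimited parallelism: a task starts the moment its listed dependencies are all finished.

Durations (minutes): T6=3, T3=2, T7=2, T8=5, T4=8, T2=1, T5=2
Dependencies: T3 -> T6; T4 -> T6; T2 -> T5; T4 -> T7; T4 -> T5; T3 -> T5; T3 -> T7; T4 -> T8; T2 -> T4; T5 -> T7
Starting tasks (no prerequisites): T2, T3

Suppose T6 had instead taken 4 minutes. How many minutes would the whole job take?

Baseline: T2→T4→T8 = 1+8+5 = 14 → 14 minutes.
The longest path through T6 is only 12 minutes, so T6 has float 2.
No other chain overtakes it, so the finish is 14 minutes.

14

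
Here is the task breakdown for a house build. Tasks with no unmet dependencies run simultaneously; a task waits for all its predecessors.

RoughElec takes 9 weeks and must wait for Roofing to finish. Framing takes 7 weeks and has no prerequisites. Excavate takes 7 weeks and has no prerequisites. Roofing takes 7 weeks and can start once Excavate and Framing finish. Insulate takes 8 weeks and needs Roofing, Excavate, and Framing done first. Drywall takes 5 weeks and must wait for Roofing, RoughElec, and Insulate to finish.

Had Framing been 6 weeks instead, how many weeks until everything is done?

28

Baseline: Framing→Roofing→RoughElec→Drywall = 7+7+9+5 = 28 → 28 weeks.
Framing is on the critical path; changing it to 6 makes that path 27 weeks.
Now Excavate→Roofing→RoughElec→Drywall = 7+7+9+5 = 28 is longest, so the finish becomes 28 weeks.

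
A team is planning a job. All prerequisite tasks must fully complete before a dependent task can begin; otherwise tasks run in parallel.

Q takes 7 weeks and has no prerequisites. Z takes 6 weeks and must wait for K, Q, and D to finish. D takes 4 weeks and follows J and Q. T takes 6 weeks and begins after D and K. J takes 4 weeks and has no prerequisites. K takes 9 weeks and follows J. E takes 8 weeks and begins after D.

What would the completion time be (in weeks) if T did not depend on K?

With the dependency in place, J→K→Z = 4+9+6 = 19 sets the finish at 19 weeks.
Without K→T, T's earliest start moves from 13 to 11.
The longest chain is now J→K→Z = 4+9+6 = 19, so the plan takes 19 weeks.

19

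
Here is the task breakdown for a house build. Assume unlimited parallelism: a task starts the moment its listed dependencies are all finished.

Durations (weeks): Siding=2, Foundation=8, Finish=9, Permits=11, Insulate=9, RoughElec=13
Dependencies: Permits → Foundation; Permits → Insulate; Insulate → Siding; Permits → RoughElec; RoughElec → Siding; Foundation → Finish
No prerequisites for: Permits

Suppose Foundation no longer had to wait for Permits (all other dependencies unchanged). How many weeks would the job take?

Before: longest chain Permits→Foundation→Finish = 11+8+9 = 28, finish 28.
Without Permits→Foundation, Foundation's earliest start moves from 11 to 0.
New critical path: Permits→RoughElec→Siding = 11+13+2 = 26 ⇒ 26 weeks.

26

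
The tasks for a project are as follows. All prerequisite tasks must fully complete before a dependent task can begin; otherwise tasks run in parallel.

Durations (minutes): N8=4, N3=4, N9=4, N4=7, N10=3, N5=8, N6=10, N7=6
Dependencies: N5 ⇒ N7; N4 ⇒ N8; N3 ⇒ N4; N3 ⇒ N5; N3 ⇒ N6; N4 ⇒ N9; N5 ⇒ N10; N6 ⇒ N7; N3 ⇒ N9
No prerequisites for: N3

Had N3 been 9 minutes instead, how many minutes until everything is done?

25

The binding path is N3→N6→N7 = 4+10+6 = 20; finish at 20 minutes.
Since N3 is critical, the +5 change carries straight to that chain (now 25 minutes).
No other chain overtakes it, so the finish is 25 minutes.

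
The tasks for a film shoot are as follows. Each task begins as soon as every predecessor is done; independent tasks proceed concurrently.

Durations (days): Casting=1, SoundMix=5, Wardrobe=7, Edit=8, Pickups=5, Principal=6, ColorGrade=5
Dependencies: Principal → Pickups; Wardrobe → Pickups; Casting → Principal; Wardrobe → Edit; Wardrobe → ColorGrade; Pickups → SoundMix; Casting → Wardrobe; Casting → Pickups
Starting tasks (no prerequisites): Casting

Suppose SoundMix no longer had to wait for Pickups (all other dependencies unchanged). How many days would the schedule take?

With the dependency in place, Casting→Wardrobe→Pickups→SoundMix = 1+7+5+5 = 18 sets the finish at 18 days.
Without Pickups→SoundMix, SoundMix's earliest start moves from 13 to 0.
New critical path: Casting→Wardrobe→Edit = 1+7+8 = 16 ⇒ 16 days.

16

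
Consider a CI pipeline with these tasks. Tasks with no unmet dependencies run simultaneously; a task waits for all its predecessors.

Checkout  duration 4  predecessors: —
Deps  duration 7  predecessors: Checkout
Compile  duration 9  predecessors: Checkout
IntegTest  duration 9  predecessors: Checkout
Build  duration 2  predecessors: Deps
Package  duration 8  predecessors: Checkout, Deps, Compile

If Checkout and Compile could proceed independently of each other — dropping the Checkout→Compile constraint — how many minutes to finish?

19

Before: longest chain Checkout→Compile→Package = 4+9+8 = 21, finish 21.
Without Checkout→Compile, Compile's earliest start moves from 4 to 0.
The longest chain is now Checkout→Deps→Package = 4+7+8 = 19, so the project takes 19 minutes.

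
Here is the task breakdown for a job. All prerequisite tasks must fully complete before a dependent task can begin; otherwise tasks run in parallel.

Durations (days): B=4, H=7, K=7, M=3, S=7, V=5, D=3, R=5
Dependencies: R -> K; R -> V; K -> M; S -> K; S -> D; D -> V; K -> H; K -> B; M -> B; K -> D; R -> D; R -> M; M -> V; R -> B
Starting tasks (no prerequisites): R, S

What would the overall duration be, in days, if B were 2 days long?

Critical path before the change: S→K→M→V = 7+7+3+5 = 22 giving 22 days.
B has 1 day of float (longest path through it is 21).
The critical path is still S→K→M→V; finish is now 22 days.

22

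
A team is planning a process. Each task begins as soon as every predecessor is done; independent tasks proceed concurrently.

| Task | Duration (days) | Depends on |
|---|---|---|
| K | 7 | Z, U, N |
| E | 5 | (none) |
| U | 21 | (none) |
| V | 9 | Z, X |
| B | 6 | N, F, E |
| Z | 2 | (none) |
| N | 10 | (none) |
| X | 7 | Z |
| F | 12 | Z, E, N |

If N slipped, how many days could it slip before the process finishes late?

Critical path: N→F→B = 10+12+6 = 28, so the finish is 28 days.
N finishes as early as 10 and must finish by 10.
So N can slip 10 − 10 = 0 days.

0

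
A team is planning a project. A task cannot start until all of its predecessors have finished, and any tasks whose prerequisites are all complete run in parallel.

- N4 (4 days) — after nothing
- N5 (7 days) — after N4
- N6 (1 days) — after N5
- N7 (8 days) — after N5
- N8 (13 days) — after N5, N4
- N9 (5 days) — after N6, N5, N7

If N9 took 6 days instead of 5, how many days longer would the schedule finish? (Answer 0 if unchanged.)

The binding path is N4→N5→N7→N9 = 4+7+8+5 = 24; finish at 24 days.
N9 lies on that path, so at 6 days the path becomes 25 days.
The critical path is still N4→N5→N7→N9; finish is now 25 days.
Change in finish: 25 − 24 = +1 days.

1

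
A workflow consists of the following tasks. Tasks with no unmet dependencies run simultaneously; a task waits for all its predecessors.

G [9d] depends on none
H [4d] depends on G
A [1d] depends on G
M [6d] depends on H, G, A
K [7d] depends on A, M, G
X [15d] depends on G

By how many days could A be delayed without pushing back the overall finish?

3

G→H→M→K = 9+4+6+7 = 26 sets the makespan at 26 days.
A finishes as early as 10 and must finish by 13.
So A can slip 13 − 10 = 3 days.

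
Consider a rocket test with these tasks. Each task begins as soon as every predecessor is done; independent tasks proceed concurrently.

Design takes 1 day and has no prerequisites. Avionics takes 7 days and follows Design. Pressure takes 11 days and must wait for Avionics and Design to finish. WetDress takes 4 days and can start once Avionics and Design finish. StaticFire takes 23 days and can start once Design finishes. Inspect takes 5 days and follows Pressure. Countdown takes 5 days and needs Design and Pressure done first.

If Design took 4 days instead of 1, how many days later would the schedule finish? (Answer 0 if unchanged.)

Critical path before the change: Design→Avionics→Pressure→Inspect = 1+7+11+5 = 24 giving 24 days.
Design is on the critical path; changing it to 4 makes that path 27 days.
No other chain overtakes it, so the finish is 27 days.
Change in finish: 27 − 24 = +3 days.

3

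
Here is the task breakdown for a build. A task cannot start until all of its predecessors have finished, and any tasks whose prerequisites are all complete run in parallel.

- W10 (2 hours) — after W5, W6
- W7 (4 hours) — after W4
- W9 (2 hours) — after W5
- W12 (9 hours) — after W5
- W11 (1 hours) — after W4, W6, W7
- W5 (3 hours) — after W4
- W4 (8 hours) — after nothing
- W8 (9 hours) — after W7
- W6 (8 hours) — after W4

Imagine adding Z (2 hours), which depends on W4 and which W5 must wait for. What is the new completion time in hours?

Originally the job takes 21 hours.
With Z inserted, W5 now waits for max(W4, Z).
New critical path: W4→Z→W5→W12 = 8+2+3+9 = 22 ⇒ 22 hours.

22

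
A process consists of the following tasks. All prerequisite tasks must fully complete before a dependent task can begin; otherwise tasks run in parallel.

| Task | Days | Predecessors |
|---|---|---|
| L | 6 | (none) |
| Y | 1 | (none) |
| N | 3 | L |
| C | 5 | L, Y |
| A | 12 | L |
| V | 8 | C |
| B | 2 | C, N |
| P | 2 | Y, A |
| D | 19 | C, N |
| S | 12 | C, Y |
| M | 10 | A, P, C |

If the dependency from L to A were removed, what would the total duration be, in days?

Original critical path: L→C→D = 6+5+19 = 30 ⇒ 30 days.
Without L→A, A's earliest start moves from 6 to 0.
The longest chain is now L→C→D = 6+5+19 = 30, so the job takes 30 days.

30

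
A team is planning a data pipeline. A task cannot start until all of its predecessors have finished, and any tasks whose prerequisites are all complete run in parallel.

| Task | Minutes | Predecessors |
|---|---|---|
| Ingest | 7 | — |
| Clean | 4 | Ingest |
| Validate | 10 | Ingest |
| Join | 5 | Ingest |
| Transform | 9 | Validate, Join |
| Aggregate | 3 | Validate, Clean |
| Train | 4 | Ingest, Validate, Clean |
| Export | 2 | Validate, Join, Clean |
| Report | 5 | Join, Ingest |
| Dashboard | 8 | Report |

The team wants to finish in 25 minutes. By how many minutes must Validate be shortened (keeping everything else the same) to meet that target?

Current finish: 26 minutes; target: 25.
Validate is on every critical path, so each minute cut from Validate cuts the finish by one (this holds down to a finish of 25).
Need 26 − 25 = 1 minute off Validate → Validate becomes 9 minutes, finish becomes 25.

1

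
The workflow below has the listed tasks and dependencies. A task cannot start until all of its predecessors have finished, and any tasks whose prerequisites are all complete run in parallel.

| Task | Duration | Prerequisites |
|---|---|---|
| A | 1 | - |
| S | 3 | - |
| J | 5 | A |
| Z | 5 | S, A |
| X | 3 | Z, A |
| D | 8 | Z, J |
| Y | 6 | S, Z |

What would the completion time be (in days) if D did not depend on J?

16

Original critical path: S→Z→D = 3+5+8 = 16 ⇒ 16 days.
Dropping J→D doesn't change D's earliest start (8); another predecessor still binds.
The longest chain is now S→Z→D = 3+5+8 = 16, so the schedule takes 16 days.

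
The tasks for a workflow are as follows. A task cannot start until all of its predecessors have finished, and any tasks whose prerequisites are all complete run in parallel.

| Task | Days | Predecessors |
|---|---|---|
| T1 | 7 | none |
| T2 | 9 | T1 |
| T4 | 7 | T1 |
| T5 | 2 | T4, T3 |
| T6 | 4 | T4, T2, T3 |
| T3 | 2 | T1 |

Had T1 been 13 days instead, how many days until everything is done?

The binding path is T1→T2→T6 = 7+9+4 = 20; finish at 20 days.
T1 lies on that path, so at 13 days the path becomes 26 days.
That remains the longest chain; total 26 days.

26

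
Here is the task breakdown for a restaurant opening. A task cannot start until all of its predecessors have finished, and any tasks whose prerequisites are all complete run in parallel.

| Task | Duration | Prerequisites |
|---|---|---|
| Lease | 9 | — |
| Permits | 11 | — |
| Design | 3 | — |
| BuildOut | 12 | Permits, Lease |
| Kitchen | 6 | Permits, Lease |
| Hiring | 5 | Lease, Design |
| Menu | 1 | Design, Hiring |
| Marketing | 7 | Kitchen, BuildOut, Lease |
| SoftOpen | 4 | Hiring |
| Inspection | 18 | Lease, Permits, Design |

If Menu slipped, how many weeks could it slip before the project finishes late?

Permits→BuildOut→Marketing = 11+12+7 = 30 sets the makespan at 30 weeks.
Longest path through Menu: 15 weeks (earliest finish 15, latest finish 30).
Slack of Menu = 29 − 14 = 15 weeks.

15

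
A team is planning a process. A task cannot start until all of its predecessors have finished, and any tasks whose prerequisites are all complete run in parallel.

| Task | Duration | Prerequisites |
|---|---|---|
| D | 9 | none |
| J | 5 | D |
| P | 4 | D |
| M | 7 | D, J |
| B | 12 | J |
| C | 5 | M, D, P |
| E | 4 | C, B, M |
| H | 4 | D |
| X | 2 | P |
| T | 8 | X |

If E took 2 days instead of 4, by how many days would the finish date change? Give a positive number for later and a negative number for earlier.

-2

Actual critical path: D→J→M→C→E = 9+5+7+5+4 = 30 ⇒ 30 days.
E is on the critical path; changing it to 2 makes that path 28 days.
The critical path is still D→J→M→C→E; finish is now 28 days.
Change in finish: 28 − 30 = -2 days.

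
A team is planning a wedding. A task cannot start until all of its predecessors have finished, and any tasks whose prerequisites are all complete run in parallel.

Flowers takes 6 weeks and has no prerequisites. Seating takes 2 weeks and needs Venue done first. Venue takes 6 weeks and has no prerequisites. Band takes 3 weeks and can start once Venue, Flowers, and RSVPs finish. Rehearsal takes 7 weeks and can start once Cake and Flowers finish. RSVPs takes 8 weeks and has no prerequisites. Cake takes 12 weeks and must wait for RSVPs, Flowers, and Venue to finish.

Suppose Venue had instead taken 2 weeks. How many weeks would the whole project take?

The binding path is RSVPs→Cake→Rehearsal = 8+12+7 = 27; finish at 27 weeks.
Venue is off the critical path — its longest chain is 25 weeks, giving 2 of slack.
The critical path is still RSVPs→Cake→Rehearsal; finish is now 27 weeks.

27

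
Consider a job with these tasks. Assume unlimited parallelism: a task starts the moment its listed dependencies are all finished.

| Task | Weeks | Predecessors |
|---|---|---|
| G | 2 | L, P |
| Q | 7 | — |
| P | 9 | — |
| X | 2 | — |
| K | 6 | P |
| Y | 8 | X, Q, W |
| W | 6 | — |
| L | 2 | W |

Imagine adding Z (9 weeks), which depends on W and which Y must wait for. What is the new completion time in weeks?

Originally the project takes 15 weeks.
With Z inserted, Y now waits for max(X, Q, W, Z).
New critical path: W→Z→Y = 6+9+8 = 23 ⇒ 23 weeks.

23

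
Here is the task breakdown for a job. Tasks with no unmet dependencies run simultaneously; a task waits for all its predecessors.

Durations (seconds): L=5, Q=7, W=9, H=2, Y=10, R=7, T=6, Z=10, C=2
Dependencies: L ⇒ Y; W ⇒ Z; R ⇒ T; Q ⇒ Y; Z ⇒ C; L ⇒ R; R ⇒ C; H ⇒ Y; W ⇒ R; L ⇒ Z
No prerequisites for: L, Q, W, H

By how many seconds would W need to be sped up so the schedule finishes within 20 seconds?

2

Current finish: 22 seconds; target: 20.
W is on every critical path, so each second cut from W cuts the finish by one (this holds down to a finish of 18).
Need 22 − 20 = 2 seconds off W → W becomes 7 seconds, finish becomes 20.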